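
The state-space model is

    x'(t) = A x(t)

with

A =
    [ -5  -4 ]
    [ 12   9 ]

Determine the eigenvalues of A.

1, 3

det(sI - A) = s^2 - (tr A)s + det A, with tr A = (-5) + 9 = 4 and det A = (-5)·9 - (-4)·12 = -45 - (-48) = 3.
So p(s) = det(sI - A) = s^2 - 4s + 3.
Factor s^2 - 4s + 3: two numbers with sum 4 and product 3 are 3 and 1, so s^2 - 4s + 3 = (s - 3)(s - 1).
Hence p(s) = (s - 3) (s - 1), with roots 1, 3.
At least one eigenvalue has non-negative real part, so the system is not asymptotically stable.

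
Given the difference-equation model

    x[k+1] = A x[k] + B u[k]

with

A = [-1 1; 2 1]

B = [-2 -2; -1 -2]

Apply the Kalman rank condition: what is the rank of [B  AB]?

2

AB = [[1, 0], [-5, -6]]
Controllability matrix C = [B  AB] = [[-2, -2, 1, 0], [-1, -2, -5, -6]]
Take the 2×2 submatrix of C formed by columns 1, 2: [[-2, -2], [-1, -2]]. Its determinant is (-2)·(-2) - (-2)·(-1) = 4 - 2 = 2 ≠ 0.
So rank(C) ≥ 2; since C has 2 rows, rank(C) = 2.
rank(C) = 2 = n, so the pair (A, B) is completely controllable.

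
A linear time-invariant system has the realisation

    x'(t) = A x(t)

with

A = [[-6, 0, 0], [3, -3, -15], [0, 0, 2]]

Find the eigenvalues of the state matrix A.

det(sI - A) = s^3 - (tr A)s^2 + (M11 + M22 + M33)s - det A, where Mii is the 2×2 principal minor of A obtained by deleting row i and column i.
tr A = (-6) + (-3) + 2 = -7; M11 = (-3)·2 - (-15)·0 = -6 - 0 = -6; M22 = (-6)·2 - 0·0 = -12 - 0 = -12; M33 = (-6)·(-3) - 0·3 = 18 - 0 = 18; sum of minors = 0.
det A = (-6)·((-3)·2 - (-15)·0) - 0·(3·2 - (-15)·0) + 0·(3·0 - (-3)·0) = (-6)·(-6) - 0·6 + 0·0 = 36.
So p(s) = det(sI - A) = s^3 + 7s^2 - 36.
Rational-root test: any integer root divides -36. Testing small divisors, s = 2 works: p(2) = 8 + 28 + 0 + (-36) = 0, so (s - 2) is a factor.
Dividing, p(s) = (s - 2)(s^2 + 9s + 18).
Factor s^2 + 9s + 18: two numbers with sum -9 and product 18 are -3 and -6, so s^2 + 9s + 18 = (s + 3)(s + 6).
Hence p(s) = (s - 2) (s + 3) (s + 6), with roots -6, -3, 2.
At least one eigenvalue has non-negative real part, so the system is not asymptotically stable.

-6, -3, 2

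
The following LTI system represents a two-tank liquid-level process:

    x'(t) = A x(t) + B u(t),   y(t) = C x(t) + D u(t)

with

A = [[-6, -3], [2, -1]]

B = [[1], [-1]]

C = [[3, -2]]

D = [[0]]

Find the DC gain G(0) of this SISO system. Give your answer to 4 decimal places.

1.6667

G(0) = C(-A)^{-1}B + D = -C A^{-1} B + D.
det A = 12, so A^{-1} = (1/12)·adj(A) = [[-1/12, 1/4], [-1/6, -1/2]]
A^{-1} B = [-1/3, 1/3]^T
C A^{-1} B = -5/3
G(0) = D - C A^{-1} B = 0 - (-5/3) = 5/3 ≈ 1.6667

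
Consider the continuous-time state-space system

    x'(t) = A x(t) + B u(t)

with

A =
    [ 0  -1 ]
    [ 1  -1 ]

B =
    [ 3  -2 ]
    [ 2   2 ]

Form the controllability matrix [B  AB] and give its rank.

AB = [[-2, -2], [1, -4]]
Controllability matrix C = [B  AB] = [[3, -2, -2, -2], [2, 2, 1, -4]]
Take the 2×2 submatrix of C formed by columns 1, 2: [[3, -2], [2, 2]]. Its determinant is 3·2 - (-2)·2 = 6 - (-4) = 10 ≠ 0.
So rank(C) ≥ 2; since C has 2 rows, rank(C) = 2.
rank(C) = 2 = n, so the pair (A, B) is completely controllable.

2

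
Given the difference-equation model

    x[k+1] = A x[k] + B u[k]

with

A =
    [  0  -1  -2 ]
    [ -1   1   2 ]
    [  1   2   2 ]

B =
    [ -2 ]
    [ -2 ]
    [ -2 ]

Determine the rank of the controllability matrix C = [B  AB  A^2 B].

3

AB = [[6], [-4], [-10]]
A^2B = [[24], [-30], [-22]]
Controllability matrix C = [B  AB  A^2B] = [[-2, 6, 24], [-2, -4, -30], [-2, -10, -22]]
det(C) = (-2)·((-4)·(-22) - (-30)·(-10)) - 6·((-2)·(-22) - (-30)·(-2)) + 24·((-2)·(-10) - (-4)·(-2)) = (-2)·(-212) - 6·(-16) + 24·12 = 808 ≠ 0, so rank(C) = 3.
rank(C) = 3 = n, so the pair (A, B) is completely controllable.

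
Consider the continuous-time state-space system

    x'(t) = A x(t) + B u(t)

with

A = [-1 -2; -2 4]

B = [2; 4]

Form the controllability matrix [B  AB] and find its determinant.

64

AB = [[-10], [12]]
Controllability matrix C = [B  AB] = [[2, -10], [4, 12]]
det(C) = 2·12 - (-10)·4 = 24 - (-40) = 64
Since det(C) ≠ 0, rank(C) = 2 and the system is completely controllable.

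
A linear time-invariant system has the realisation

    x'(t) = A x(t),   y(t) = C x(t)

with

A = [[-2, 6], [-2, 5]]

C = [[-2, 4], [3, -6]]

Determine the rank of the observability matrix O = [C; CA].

1

CA = [[-4, 8], [6, -12]]
Observability matrix O = [C; CA] = [[-2, 4], [3, -6], [-4, 8], [6, -12]]
Every row of O is a scalar multiple of row 1 = [-2, 4] (multipliers 1, -3/2, 2, -3), so the rows span a one-dimensional space.
O ≠ 0, hence rank(O) = 1.
rank(O) = 1 < n = 2, so the pair (A, C) is not completely observable.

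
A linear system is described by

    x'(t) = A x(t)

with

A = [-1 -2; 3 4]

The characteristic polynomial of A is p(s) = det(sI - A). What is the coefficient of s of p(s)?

For a 2×2 matrix, det(sI - A) = s^2 - (tr A)s + det A.
tr A = 3, det A = 2.
So p(s) = s^2 - 3s + 2.
The coefficient of s is -3.

-3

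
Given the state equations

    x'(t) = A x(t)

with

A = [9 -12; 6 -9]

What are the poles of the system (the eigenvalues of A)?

-3, 3

det(sI - A) = s^2 - (tr A)s + det A, with tr A = 9 + (-9) = 0 and det A = 9·(-9) - (-12)·6 = -81 - (-72) = -9.
So p(s) = det(sI - A) = s^2 - 9.
Factor s^2 - 9: two numbers with sum 0 and product -9 are 3 and -3, so s^2 - 9 = (s - 3)(s + 3).
Hence p(s) = (s - 3) (s + 3), with roots -3, 3.
At least one eigenvalue has non-negative real part, so the system is not asymptotically stable.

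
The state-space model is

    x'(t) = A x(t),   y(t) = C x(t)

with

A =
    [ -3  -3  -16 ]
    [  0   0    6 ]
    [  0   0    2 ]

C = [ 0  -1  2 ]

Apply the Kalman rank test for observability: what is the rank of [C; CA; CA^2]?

CA = [[0, 0, -2]]
CA^2 = [[0, 0, -4]]
Observability matrix O = [C; CA; CA^2] = [[0, -1, 2], [0, 0, -2], [0, 0, -4]]
Column 1 of O is identically zero, so rank(O) ≤ 2.
The 2×2 minor from rows 1, 2, columns 2, 3 is (-1)·(-2) - 2·0 = 2 - 0 = 2 ≠ 0, so rank(O) = 2.
rank(O) = 2 < n = 3, so the pair (A, C) is not completely observable.

2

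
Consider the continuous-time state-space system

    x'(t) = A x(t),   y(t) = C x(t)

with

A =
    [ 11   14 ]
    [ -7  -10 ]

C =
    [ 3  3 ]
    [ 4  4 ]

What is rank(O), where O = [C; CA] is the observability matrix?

1

CA = [[12, 12], [16, 16]]
Observability matrix O = [C; CA] = [[3, 3], [4, 4], [12, 12], [16, 16]]
Every row of O is a scalar multiple of row 1 = [3, 3] (multipliers 1, 4/3, 4, 16/3), so the rows span a one-dimensional space.
O ≠ 0, hence rank(O) = 1.
rank(O) = 1 < n = 2, so the pair (A, C) is not completely observable.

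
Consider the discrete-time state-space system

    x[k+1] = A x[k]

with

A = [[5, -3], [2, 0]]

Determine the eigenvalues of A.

2, 3

det(zI - A) = z^2 - (tr A)z + det A, with tr A = 5 + 0 = 5 and det A = 5·0 - (-3)·2 = 0 - (-6) = 6.
So p(z) = det(zI - A) = z^2 - 5z + 6.
Factor z^2 - 5z + 6: two numbers with sum 5 and product 6 are 3 and 2, so z^2 - 5z + 6 = (z - 3)(z - 2).
Hence p(z) = (z - 3) (z - 2), with roots 2, 3.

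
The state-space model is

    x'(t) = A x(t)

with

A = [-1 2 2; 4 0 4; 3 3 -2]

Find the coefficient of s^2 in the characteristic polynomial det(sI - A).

Expand det(sI - A) for the 3×3 matrix.
p(s) = s^3 + 3s^2 - 24s - 76.
(Check: constant term = det(-A) = (-1)^3 det A = -76; coefficient of s^2 = -tr A = 3.)
The coefficient of s^2 is 3.

3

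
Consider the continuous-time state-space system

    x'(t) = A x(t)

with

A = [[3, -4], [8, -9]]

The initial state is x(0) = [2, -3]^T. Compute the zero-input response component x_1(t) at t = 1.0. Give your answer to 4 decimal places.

det(sI - A) = s^2 - (tr A)s + det A, with tr A = 3 + (-9) = -6 and det A = 3·(-9) - (-4)·8 = -27 - (-32) = 5.
So p(s) = det(sI - A) = s^2 + 6s + 5.
Factor s^2 + 6s + 5: two numbers with sum -6 and product 5 are -1 and -5, so s^2 + 6s + 5 = (s + 1)(s + 5).
Hence p(s) = (s + 1) (s + 5), with roots -5, -1.
The eigenvalues -5, -1 are distinct and real, so A is diagonalisable and x(t) = e^{At} x(0) = V diag(e^{λ_i t}) V^{-1} x(0), where the columns of V are the eigenvectors.
λ = -5: A - (-5)I = [[8, -4], [8, -4]]. Row 1 gives 8·v1 + (-4)·v2 = 0, so take v_1 = [-1, -2]^T.
λ = -1: A - (-1)I = [[4, -4], [8, -8]]. Row 1 gives 4·v1 + (-4)·v2 = 0, so take v_2 = [1, 1]^T.
V = [v_1 v_2] = [[-1, 1], [-2, 1]] has det V = 1, so V^{-1} = adj(V)/det V = [[1, -1], [2, -1]].
Modal coordinates z(0) = V^{-1} x(0): 1·2 + (-1)·(-3) = 5; 2·2 + (-1)·(-3) = 7; so z(0) = [5, 7]^T.
x_1(t) = Σ_i (v_i)_1 · z_i(0) · e^{λ_i t} (row 1 of V times the modal terms).
x_1(1.0) = (-1)·5·e^{-5·1.0} + 1·7·e^{-1·1.0} = (-5)·0.006738 + 7·0.367879 = 2.5415.

2.5415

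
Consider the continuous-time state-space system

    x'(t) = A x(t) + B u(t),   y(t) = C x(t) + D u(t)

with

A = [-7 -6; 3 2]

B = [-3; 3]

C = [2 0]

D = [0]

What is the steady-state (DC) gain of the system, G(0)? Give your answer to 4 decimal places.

G(0) = C(-A)^{-1}B + D = -C A^{-1} B + D.
det A = 4, so A^{-1} = (1/4)·adj(A) = [[1/2, 3/2], [-3/4, -7/4]]
A^{-1} B = [3, -3]^T
C A^{-1} B = 6
G(0) = D - C A^{-1} B = 0 - (6) = -6

-6.0000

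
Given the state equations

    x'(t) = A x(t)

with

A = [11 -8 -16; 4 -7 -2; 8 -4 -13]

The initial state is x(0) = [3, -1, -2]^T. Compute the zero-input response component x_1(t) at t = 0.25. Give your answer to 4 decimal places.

14.8249

det(sI - A) = s^3 - (tr A)s^2 + (M11 + M22 + M33)s - det A, where Mii is the 2×2 principal minor of A obtained by deleting row i and column i.
tr A = 11 + (-7) + (-13) = -9; M11 = (-7)·(-13) - (-2)·(-4) = 91 - 8 = 83; M22 = 11·(-13) - (-16)·8 = -143 - (-128) = -15; M33 = 11·(-7) - (-8)·4 = -77 - (-32) = -45; sum of minors = 23.
det A = 11·((-7)·(-13) - (-2)·(-4)) - (-8)·(4·(-13) - (-2)·8) + (-16)·(4·(-4) - (-7)·8) = 11·83 - (-8)·(-36) + (-16)·40 = -15.
So p(s) = det(sI - A) = s^3 + 9s^2 + 23s + 15.
Rational-root test: any integer root divides 15. Testing small divisors, s = -1 works: p(-1) = -1 + 9 + (-23) + 15 = 0, so (s + 1) is a factor.
Dividing, p(s) = (s + 1)(s^2 + 8s + 15).
Factor s^2 + 8s + 15: two numbers with sum -8 and product 15 are -3 and -5, so s^2 + 8s + 15 = (s + 3)(s + 5).
Hence p(s) = (s + 1) (s + 3) (s + 5), with roots -5, -3, -1.
The eigenvalues -5, -3, -1 are distinct and real, so A is diagonalisable and x(t) = e^{At} x(0) = V diag(e^{λ_i t}) V^{-1} x(0), where the columns of V are the eigenvectors.
λ = -5: A - (-5)I = [[16, -8, -16], [4, -2, -2], [8, -4, -8]]. v must be orthogonal to every row; (row 1) × (row 2) = [-16, -32, 0], so take v_1 = [1, 2, 0]^T.
λ = -3: A - (-3)I = [[14, -8, -16], [4, -4, -2], [8, -4, -10]]. v must be orthogonal to every row; (row 1) × (row 2) = [-48, -36, -24], so take v_2 = [4, 3, 2]^T.
λ = -1: A - (-1)I = [[12, -8, -16], [4, -6, -2], [8, -4, -12]]. v must be orthogonal to every row; (row 1) × (row 2) = [-80, -40, -40], so take v_3 = [2, 1, 1]^T.
V = [v_1 v_2 v_3] = [[1, 4, 2], [2, 3, 1], [0, 2, 1]] has det V = 1, so V^{-1} = adj(V)/det V = [[1, 0, -2], [-2, 1, 3], [4, -2, -5]].
Modal coordinates z(0) = V^{-1} x(0): 1·3 + 0·(-1) + (-2)·(-2) = 7; (-2)·3 + 1·(-1) + 3·(-2) = -13; 4·3 + (-2)·(-1) + (-5)·(-2) = 24; so z(0) = [7, -13, 24]^T.
x_1(t) = Σ_i (v_i)_1 · z_i(0) · e^{λ_i t} (row 1 of V times the modal terms).
x_1(0.25) = 1·7·e^{-5·0.25} + 4·(-13)·e^{-3·0.25} + 2·24·e^{-1·0.25} = 7·0.286505 + (-52)·0.472367 + 48·0.778801 = 14.8249.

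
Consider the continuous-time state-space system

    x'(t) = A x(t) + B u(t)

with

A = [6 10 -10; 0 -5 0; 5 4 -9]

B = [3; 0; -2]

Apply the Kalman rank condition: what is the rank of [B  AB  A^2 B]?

2

AB = [[38], [0], [33]]
A^2B = [[-102], [0], [-107]]
Controllability matrix C = [B  AB  A^2B] = [[3, 38, -102], [0, 0, 0], [-2, 33, -107]]
Row 2 of C is identically zero, so rank(C) ≤ 2.
The 2×2 minor from rows 1, 3, columns 1, 2 is 3·33 - 38·(-2) = 99 - (-76) = 175 ≠ 0, so rank(C) = 2.
rank(C) = 2 < n = 3, so the pair (A, B) is not completely controllable.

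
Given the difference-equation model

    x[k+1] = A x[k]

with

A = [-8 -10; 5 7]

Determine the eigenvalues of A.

det(zI - A) = z^2 - (tr A)z + det A, with tr A = (-8) + 7 = -1 and det A = (-8)·7 - (-10)·5 = -56 - (-50) = -6.
So p(z) = det(zI - A) = z^2 + z - 6.
Factor z^2 + z - 6: two numbers with sum -1 and product -6 are 2 and -3, so z^2 + z - 6 = (z - 2)(z + 3).
Hence p(z) = (z - 2) (z + 3), with roots -3, 2.

-3, 2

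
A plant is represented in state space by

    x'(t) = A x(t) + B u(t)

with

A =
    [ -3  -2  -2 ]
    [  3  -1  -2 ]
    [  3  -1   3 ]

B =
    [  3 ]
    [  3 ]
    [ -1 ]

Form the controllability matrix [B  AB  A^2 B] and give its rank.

AB = [[-13], [8], [3]]
A^2B = [[17], [-53], [-38]]
Controllability matrix C = [B  AB  A^2B] = [[3, -13, 17], [3, 8, -53], [-1, 3, -38]]
det(C) = 3·(8·(-38) - (-53)·3) - (-13)·(3·(-38) - (-53)·(-1)) + 17·(3·3 - 8·(-1)) = 3·(-145) - (-13)·(-167) + 17·17 = -2317 ≠ 0, so rank(C) = 3.
rank(C) = 3 = n, so the pair (A, B) is completely controllable.

3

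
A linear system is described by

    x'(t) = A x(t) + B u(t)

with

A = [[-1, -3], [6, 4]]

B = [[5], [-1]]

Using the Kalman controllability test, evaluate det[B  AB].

AB = [[-2], [26]]
Controllability matrix C = [B  AB] = [[5, -2], [-1, 26]]
det(C) = 5·26 - (-2)·(-1) = 130 - 2 = 128
Since det(C) ≠ 0, rank(C) = 2 and the system is completely controllable.

128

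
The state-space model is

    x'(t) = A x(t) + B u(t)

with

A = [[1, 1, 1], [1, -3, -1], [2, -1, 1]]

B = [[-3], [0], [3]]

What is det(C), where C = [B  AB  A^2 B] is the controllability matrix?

AB = [[0], [-6], [-3]]
A^2B = [[-9], [21], [3]]
Controllability matrix C = [B  AB  A^2B] = [[-3, 0, -9], [0, -6, 21], [3, -3, 3]]
Expanding along the first row, det(C) = (-3)·((-6)·3 - 21·(-3)) - 0·(0·3 - 21·3) + (-9)·(0·(-3) - (-6)·3) = (-3)·45 - 0·(-63) + (-9)·18 = -297
Since det(C) ≠ 0, rank(C) = 3 and the system is completely controllable.

-297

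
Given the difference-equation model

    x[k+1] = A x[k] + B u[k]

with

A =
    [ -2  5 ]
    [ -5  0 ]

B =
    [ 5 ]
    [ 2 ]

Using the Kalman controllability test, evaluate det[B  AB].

-125

AB = [[0], [-25]]
Controllability matrix C = [B  AB] = [[5, 0], [2, -25]]
det(C) = 5·(-25) - 0·2 = -125 - 0 = -125
Since det(C) ≠ 0, rank(C) = 2 and the system is completely controllable.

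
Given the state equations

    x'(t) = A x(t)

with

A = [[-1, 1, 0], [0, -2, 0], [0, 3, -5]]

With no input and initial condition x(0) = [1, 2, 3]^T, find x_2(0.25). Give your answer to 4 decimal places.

1.2131

det(sI - A) = s^3 - (tr A)s^2 + (M11 + M22 + M33)s - det A, where Mii is the 2×2 principal minor of A obtained by deleting row i and column i.
tr A = (-1) + (-2) + (-5) = -8; M11 = (-2)·(-5) - 0·3 = 10 - 0 = 10; M22 = (-1)·(-5) - 0·0 = 5 - 0 = 5; M33 = (-1)·(-2) - 1·0 = 2 - 0 = 2; sum of minors = 17.
det A = (-1)·((-2)·(-5) - 0·3) - 1·(0·(-5) - 0·0) + 0·(0·3 - (-2)·0) = (-1)·10 - 1·0 + 0·0 = -10.
So p(s) = det(sI - A) = s^3 + 8s^2 + 17s + 10.
Rational-root test: any integer root divides 10. Testing small divisors, s = -1 works: p(-1) = -1 + 8 + (-17) + 10 = 0, so (s + 1) is a factor.
Dividing, p(s) = (s + 1)(s^2 + 7s + 10).
Factor s^2 + 7s + 10: two numbers with sum -7 and product 10 are -2 and -5, so s^2 + 7s + 10 = (s + 2)(s + 5).
Hence p(s) = (s + 1) (s + 2) (s + 5), with roots -5, -2, -1.
The eigenvalues -5, -2, -1 are distinct and real, so A is diagonalisable and x(t) = e^{At} x(0) = V diag(e^{λ_i t}) V^{-1} x(0), where the columns of V are the eigenvectors.
λ = -5: A - (-5)I = [[4, 1, 0], [0, 3, 0], [0, 3, 0]]. v must be orthogonal to every row; (row 1) × (row 2) = [0, 0, 12], so take v_1 = [0, 0, 1]^T.
λ = -2: A - (-2)I = [[1, 1, 0], [0, 0, 0], [0, 3, -3]]. v must be orthogonal to every row; (row 1) × (row 3) = [-3, 3, 3], so take v_2 = [-1, 1, 1]^T.
λ = -1: A - (-1)I = [[0, 1, 0], [0, -1, 0], [0, 3, -4]]. v must be orthogonal to every row; (row 1) × (row 3) = [-4, 0, 0], so take v_3 = [1, 0, 0]^T.
V = [v_1 v_2 v_3] = [[0, -1, 1], [0, 1, 0], [1, 1, 0]] has det V = -1, so V^{-1} = adj(V)/det V = [[0, -1, 1], [0, 1, 0], [1, 1, 0]].
Modal coordinates z(0) = V^{-1} x(0): 0·1 + (-1)·2 + 1·3 = 1; 0·1 + 1·2 + 0·3 = 2; 1·1 + 1·2 + 0·3 = 3; so z(0) = [1, 2, 3]^T.
x_2(t) = Σ_i (v_i)_2 · z_i(0) · e^{λ_i t} (row 2 of V times the modal terms).
x_2(0.25) = 0·1·e^{-5·0.25} + 1·2·e^{-2·0.25} + 0·3·e^{-1·0.25} = 0·0.286505 + 2·0.606531 + 0·0.778801 = 1.2131.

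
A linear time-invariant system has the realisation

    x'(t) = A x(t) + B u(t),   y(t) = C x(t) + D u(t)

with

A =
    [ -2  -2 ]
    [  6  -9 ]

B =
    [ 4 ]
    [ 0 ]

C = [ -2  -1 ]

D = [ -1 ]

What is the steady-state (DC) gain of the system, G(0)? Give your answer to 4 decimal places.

G(0) = C(-A)^{-1}B + D = -C A^{-1} B + D.
det A = 30, so A^{-1} = (1/30)·adj(A) = [[-3/10, 1/15], [-1/5, -1/15]]
A^{-1} B = [-6/5, -4/5]^T
C A^{-1} B = 16/5
G(0) = D - C A^{-1} B = -1 - (16/5) = -21/5 ≈ -4.2000

-4.2000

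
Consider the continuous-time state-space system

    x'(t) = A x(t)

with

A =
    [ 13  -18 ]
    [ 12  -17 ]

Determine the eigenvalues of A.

-5, 1

det(sI - A) = s^2 - (tr A)s + det A, with tr A = 13 + (-17) = -4 and det A = 13·(-17) - (-18)·12 = -221 - (-216) = -5.
So p(s) = det(sI - A) = s^2 + 4s - 5.
Factor s^2 + 4s - 5: two numbers with sum -4 and product -5 are 1 and -5, so s^2 + 4s - 5 = (s - 1)(s + 5).
Hence p(s) = (s - 1) (s + 5), with roots -5, 1.
At least one eigenvalue has non-negative real part, so the system is not asymptotically stable.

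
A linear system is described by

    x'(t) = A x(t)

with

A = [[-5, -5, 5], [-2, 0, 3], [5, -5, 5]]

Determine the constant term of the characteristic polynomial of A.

Expand det(sI - A) for the 3×3 matrix.
p(s) = s^3 - 45s + 150.
(Check: constant term = det(-A) = (-1)^3 det A = 150; coefficient of s^2 = -tr A = 0.)
The constant term is 150.

150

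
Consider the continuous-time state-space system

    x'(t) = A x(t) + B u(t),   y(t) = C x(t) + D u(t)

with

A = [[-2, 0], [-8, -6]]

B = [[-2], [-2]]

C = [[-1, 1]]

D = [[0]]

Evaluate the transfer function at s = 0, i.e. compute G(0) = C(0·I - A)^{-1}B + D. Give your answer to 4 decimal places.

2.0000

G(0) = C(-A)^{-1}B + D = -C A^{-1} B + D.
det A = 12, so A^{-1} = (1/12)·adj(A) = [[-1/2, 0], [2/3, -1/6]]
A^{-1} B = [1, -1]^T
C A^{-1} B = -2
G(0) = D - C A^{-1} B = 0 - (-2) = 2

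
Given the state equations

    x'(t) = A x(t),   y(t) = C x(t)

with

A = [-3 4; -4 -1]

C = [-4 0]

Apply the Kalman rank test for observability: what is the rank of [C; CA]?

2

CA = [[12, -16]]
Observability matrix O = [C; CA] = [[-4, 0], [12, -16]]
det(O) = (-4)·(-16) - 0·12 = 64 - 0 = 64 ≠ 0, so rank(O) = 2.
rank(O) = 2 = n, so the pair (A, C) is completely observable.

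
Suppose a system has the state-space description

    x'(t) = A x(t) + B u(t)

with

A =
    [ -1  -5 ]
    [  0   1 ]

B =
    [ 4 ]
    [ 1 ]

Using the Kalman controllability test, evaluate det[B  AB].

AB = [[-9], [1]]
Controllability matrix C = [B  AB] = [[4, -9], [1, 1]]
det(C) = 4·1 - (-9)·1 = 4 - (-9) = 13
Since det(C) ≠ 0, rank(C) = 2 and the system is completely controllable.

13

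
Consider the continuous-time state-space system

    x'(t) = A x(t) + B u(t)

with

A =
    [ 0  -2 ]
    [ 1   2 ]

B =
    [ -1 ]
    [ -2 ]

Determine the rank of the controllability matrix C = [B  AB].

AB = [[4], [-5]]
Controllability matrix C = [B  AB] = [[-1, 4], [-2, -5]]
det(C) = (-1)·(-5) - 4·(-2) = 5 - (-8) = 13 ≠ 0, so rank(C) = 2.
rank(C) = 2 = n, so the pair (A, B) is completely controllable.

2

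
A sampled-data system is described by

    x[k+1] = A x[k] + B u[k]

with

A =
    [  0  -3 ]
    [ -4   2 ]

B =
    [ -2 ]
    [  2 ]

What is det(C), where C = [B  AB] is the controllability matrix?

AB = [[-6], [12]]
Controllability matrix C = [B  AB] = [[-2, -6], [2, 12]]
det(C) = (-2)·12 - (-6)·2 = -24 - (-12) = -12
Since det(C) ≠ 0, rank(C) = 2 and the system is completely controllable.

-12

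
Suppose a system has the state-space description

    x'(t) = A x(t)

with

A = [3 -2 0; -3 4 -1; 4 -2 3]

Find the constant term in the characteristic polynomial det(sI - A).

Expand det(sI - A) for the 3×3 matrix.
p(s) = s^3 - 10s^2 + 25s - 20.
(Check: constant term = det(-A) = (-1)^3 det A = -20; coefficient of s^2 = -tr A = -10.)
The constant term is -20.

-20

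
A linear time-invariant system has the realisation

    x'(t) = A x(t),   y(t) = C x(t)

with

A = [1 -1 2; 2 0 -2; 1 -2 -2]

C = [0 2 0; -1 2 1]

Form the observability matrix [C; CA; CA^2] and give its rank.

CA = [[4, 0, -4], [4, -1, -8]]
CA^2 = [[0, 4, 16], [-6, 12, 26]]
Observability matrix O = [C; CA; CA^2] = [[0, 2, 0], [-1, 2, 1], [4, 0, -4], [4, -1, -8], [0, 4, 16], [-6, 12, 26]]
Take the 3×3 submatrix of O formed by rows 1, 2, 4: [[0, 2, 0], [-1, 2, 1], [4, -1, -8]]. Its determinant is 0·(2·(-8) - 1·(-1)) - 2·((-1)·(-8) - 1·4) + 0·((-1)·(-1) - 2·4) = 0·(-15) - 2·4 + 0·(-7) = -8 ≠ 0.
So rank(O) ≥ 3; since O has 3 columns, rank(O) = 3.
rank(O) = 3 = n, so the pair (A, C) is completely observable.

3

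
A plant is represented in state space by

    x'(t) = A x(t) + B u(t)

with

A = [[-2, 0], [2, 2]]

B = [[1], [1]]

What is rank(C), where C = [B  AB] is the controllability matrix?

AB = [[-2], [4]]
Controllability matrix C = [B  AB] = [[1, -2], [1, 4]]
det(C) = 1·4 - (-2)·1 = 4 - (-2) = 6 ≠ 0, so rank(C) = 2.
rank(C) = 2 = n, so the pair (A, B) is completely controllable.

2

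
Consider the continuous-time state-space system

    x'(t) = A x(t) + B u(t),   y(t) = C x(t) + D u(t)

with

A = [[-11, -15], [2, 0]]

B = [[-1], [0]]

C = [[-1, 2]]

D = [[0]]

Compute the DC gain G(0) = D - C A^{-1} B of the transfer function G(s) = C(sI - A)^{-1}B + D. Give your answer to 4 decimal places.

-0.1333

G(0) = C(-A)^{-1}B + D = -C A^{-1} B + D.
det A = 30, so A^{-1} = (1/30)·adj(A) = [[0, 1/2], [-1/15, -11/30]]
A^{-1} B = [0, 1/15]^T
C A^{-1} B = 2/15
G(0) = D - C A^{-1} B = 0 - (2/15) = -2/15 ≈ -0.1333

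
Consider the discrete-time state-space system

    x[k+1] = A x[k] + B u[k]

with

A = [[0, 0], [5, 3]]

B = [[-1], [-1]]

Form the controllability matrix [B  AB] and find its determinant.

8

AB = [[0], [-8]]
Controllability matrix C = [B  AB] = [[-1, 0], [-1, -8]]
det(C) = (-1)·(-8) - 0·(-1) = 8 - 0 = 8
Since det(C) ≠ 0, rank(C) = 2 and the system is completely controllable.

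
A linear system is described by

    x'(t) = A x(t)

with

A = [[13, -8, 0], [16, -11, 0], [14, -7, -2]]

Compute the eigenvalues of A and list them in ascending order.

det(sI - A) = s^3 - (tr A)s^2 + (M11 + M22 + M33)s - det A, where Mii is the 2×2 principal minor of A obtained by deleting row i and column i.
tr A = 13 + (-11) + (-2) = 0; M11 = (-11)·(-2) - 0·(-7) = 22 - 0 = 22; M22 = 13·(-2) - 0·14 = -26 - 0 = -26; M33 = 13·(-11) - (-8)·16 = -143 - (-128) = -15; sum of minors = -19.
det A = 13·((-11)·(-2) - 0·(-7)) - (-8)·(16·(-2) - 0·14) + 0·(16·(-7) - (-11)·14) = 13·22 - (-8)·(-32) + 0·42 = 30.
So p(s) = det(sI - A) = s^3 - 19s - 30.
Rational-root test: any integer root divides -30. Testing small divisors, s = -2 works: p(-2) = -8 + 0 + 38 + (-30) = 0, so (s + 2) is a factor.
Dividing, p(s) = (s + 2)(s^2 - 2s - 15).
Factor s^2 - 2s - 15: two numbers with sum 2 and product -15 are 5 and -3, so s^2 - 2s - 15 = (s - 5)(s + 3).
Hence p(s) = (s - 5) (s + 2) (s + 3), with roots -3, -2, 5.
At least one eigenvalue has non-negative real part, so the system is not asymptotically stable.

-3, -2, 5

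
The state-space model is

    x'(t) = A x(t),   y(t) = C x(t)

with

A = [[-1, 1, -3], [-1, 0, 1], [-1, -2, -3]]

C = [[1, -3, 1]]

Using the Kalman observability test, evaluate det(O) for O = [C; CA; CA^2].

CA = [[1, -1, -9]]
CA^2 = [[9, 19, 23]]
Observability matrix O = [C; CA; CA^2] = [[1, -3, 1], [1, -1, -9], [9, 19, 23]]
Expanding along the first row, det(O) = 1·((-1)·23 - (-9)·19) - (-3)·(1·23 - (-9)·9) + 1·(1·19 - (-1)·9) = 1·148 - (-3)·104 + 1·28 = 488
Since det(O) ≠ 0, rank(O) = 3 and the system is completely observable.

488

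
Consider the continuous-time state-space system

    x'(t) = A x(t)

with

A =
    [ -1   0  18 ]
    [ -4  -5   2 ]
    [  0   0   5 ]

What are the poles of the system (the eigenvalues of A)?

det(sI - A) = s^3 - (tr A)s^2 + (M11 + M22 + M33)s - det A, where Mii is the 2×2 principal minor of A obtained by deleting row i and column i.
tr A = (-1) + (-5) + 5 = -1; M11 = (-5)·5 - 2·0 = -25 - 0 = -25; M22 = (-1)·5 - 18·0 = -5 - 0 = -5; M33 = (-1)·(-5) - 0·(-4) = 5 - 0 = 5; sum of minors = -25.
det A = (-1)·((-5)·5 - 2·0) - 0·((-4)·5 - 2·0) + 18·((-4)·0 - (-5)·0) = (-1)·(-25) - 0·(-20) + 18·0 = 25.
So p(s) = det(sI - A) = s^3 + s^2 - 25s - 25.
Rational-root test: any integer root divides -25. Testing small divisors, s = -1 works: p(-1) = -1 + 1 + 25 + (-25) = 0, so (s + 1) is a factor.
Dividing, p(s) = (s + 1)(s^2 - 25).
Factor s^2 - 25: two numbers with sum 0 and product -25 are 5 and -5, so s^2 - 25 = (s - 5)(s + 5).
Hence p(s) = (s - 5) (s + 1) (s + 5), with roots -5, -1, 5.
At least one eigenvalue has non-negative real part, so the system is not asymptotically stable.

-5, -1, 5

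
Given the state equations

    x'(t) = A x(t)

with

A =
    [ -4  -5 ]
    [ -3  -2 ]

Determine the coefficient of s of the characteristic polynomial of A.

6

For a 2×2 matrix, det(sI - A) = s^2 - (tr A)s + det A.
tr A = -6, det A = -7.
So p(s) = s^2 + 6s - 7.
The coefficient of s is 6.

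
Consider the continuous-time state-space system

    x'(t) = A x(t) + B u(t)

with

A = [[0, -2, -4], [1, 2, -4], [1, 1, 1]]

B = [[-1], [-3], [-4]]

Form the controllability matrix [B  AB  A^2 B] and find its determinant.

AB = [[22], [9], [-8]]
A^2B = [[14], [72], [23]]
Controllability matrix C = [B  AB  A^2B] = [[-1, 22, 14], [-3, 9, 72], [-4, -8, 23]]
Expanding along the first row, det(C) = (-1)·(9·23 - 72·(-8)) - 22·((-3)·23 - 72·(-4)) + 14·((-3)·(-8) - 9·(-4)) = (-1)·783 - 22·219 + 14·60 = -4761
Since det(C) ≠ 0, rank(C) = 3 and the system is completely controllable.

-4761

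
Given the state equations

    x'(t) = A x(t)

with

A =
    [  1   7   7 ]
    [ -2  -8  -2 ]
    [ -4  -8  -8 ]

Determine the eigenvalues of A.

-6, -5, -4

det(sI - A) = s^3 - (tr A)s^2 + (M11 + M22 + M33)s - det A, where Mii is the 2×2 principal minor of A obtained by deleting row i and column i.
tr A = 1 + (-8) + (-8) = -15; M11 = (-8)·(-8) - (-2)·(-8) = 64 - 16 = 48; M22 = 1·(-8) - 7·(-4) = -8 - (-28) = 20; M33 = 1·(-8) - 7·(-2) = -8 - (-14) = 6; sum of minors = 74.
det A = 1·((-8)·(-8) - (-2)·(-8)) - 7·((-2)·(-8) - (-2)·(-4)) + 7·((-2)·(-8) - (-8)·(-4)) = 1·48 - 7·8 + 7·(-16) = -120.
So p(s) = det(sI - A) = s^3 + 15s^2 + 74s + 120.
Rational-root test: any integer root divides 120. Testing small divisors, s = -4 works: p(-4) = -64 + 240 + (-296) + 120 = 0, so (s + 4) is a factor.
Dividing, p(s) = (s + 4)(s^2 + 11s + 30).
Factor s^2 + 11s + 30: two numbers with sum -11 and product 30 are -5 and -6, so s^2 + 11s + 30 = (s + 5)(s + 6).
Hence p(s) = (s + 4) (s + 5) (s + 6), with roots -6, -5, -4.
All eigenvalues have negative real part, so the system is asymptotically stable.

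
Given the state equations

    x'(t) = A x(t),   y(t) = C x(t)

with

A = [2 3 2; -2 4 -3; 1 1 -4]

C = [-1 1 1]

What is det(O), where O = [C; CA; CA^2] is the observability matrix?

CA = [[-3, 2, -9]]
CA^2 = [[-19, -10, 24]]
Observability matrix O = [C; CA; CA^2] = [[-1, 1, 1], [-3, 2, -9], [-19, -10, 24]]
Expanding along the first row, det(O) = (-1)·(2·24 - (-9)·(-10)) - 1·((-3)·24 - (-9)·(-19)) + 1·((-3)·(-10) - 2·(-19)) = (-1)·(-42) - 1·(-243) + 1·68 = 353
Since det(O) ≠ 0, rank(O) = 3 and the system is completely observable.

353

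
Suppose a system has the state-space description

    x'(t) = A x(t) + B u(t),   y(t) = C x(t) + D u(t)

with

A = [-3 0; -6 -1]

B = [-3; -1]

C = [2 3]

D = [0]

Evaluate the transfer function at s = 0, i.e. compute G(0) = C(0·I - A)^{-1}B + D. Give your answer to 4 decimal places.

13.0000

G(0) = C(-A)^{-1}B + D = -C A^{-1} B + D.
det A = 3, so A^{-1} = (1/3)·adj(A) = [[-1/3, 0], [2, -1]]
A^{-1} B = [1, -5]^T
C A^{-1} B = -13
G(0) = D - C A^{-1} B = 0 - (-13) = 13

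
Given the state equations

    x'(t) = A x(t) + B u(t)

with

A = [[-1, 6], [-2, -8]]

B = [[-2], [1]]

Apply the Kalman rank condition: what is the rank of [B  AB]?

1

AB = [[8], [-4]]
Controllability matrix C = [B  AB] = [[-2, 8], [1, -4]]
Every column of C is a scalar multiple of column 1 = [-2, 1] (multipliers 1, -4), so the columns span a one-dimensional space.
C ≠ 0, hence rank(C) = 1.
rank(C) = 1 < n = 2, so the pair (A, B) is not completely controllable.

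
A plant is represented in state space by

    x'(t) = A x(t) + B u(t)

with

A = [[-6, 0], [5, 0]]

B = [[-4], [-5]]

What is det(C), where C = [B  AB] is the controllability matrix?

AB = [[24], [-20]]
Controllability matrix C = [B  AB] = [[-4, 24], [-5, -20]]
det(C) = (-4)·(-20) - 24·(-5) = 80 - (-120) = 200
Since det(C) ≠ 0, rank(C) = 2 and the system is completely controllable.

200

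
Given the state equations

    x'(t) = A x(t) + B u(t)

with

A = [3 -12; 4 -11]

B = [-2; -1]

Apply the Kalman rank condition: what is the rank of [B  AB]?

AB = [[6], [3]]
Controllability matrix C = [B  AB] = [[-2, 6], [-1, 3]]
Every column of C is a scalar multiple of column 1 = [-2, -1] (multipliers 1, -3), so the columns span a one-dimensional space.
C ≠ 0, hence rank(C) = 1.
rank(C) = 1 < n = 2, so the pair (A, B) is not completely controllable.

1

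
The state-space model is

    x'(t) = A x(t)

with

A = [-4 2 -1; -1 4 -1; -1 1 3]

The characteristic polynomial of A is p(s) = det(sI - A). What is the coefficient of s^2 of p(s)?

Expand det(sI - A) for the 3×3 matrix.
p(s) = s^3 - 3s^2 - 14s + 47.
(Check: constant term = det(-A) = (-1)^3 det A = 47; coefficient of s^2 = -tr A = -3.)
The coefficient of s^2 is -3.

-3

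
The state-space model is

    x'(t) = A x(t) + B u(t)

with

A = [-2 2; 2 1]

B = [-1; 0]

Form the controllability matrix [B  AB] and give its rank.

AB = [[2], [-2]]
Controllability matrix C = [B  AB] = [[-1, 2], [0, -2]]
det(C) = (-1)·(-2) - 2·0 = 2 - 0 = 2 ≠ 0, so rank(C) = 2.
rank(C) = 2 = n, so the pair (A, B) is completely controllable.

2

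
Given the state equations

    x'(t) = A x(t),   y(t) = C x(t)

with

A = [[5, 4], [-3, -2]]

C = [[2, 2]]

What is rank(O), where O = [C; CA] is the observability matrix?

CA = [[4, 4]]
Observability matrix O = [C; CA] = [[2, 2], [4, 4]]
Every row of O is a scalar multiple of row 1 = [2, 2] (multipliers 1, 2), so the rows span a one-dimensional space.
O ≠ 0, hence rank(O) = 1.
rank(O) = 1 < n = 2, so the pair (A, C) is not completely observable.

1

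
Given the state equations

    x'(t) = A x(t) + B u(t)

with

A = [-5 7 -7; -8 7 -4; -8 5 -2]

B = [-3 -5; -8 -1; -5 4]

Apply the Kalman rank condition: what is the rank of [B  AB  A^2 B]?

AB = [[-6, -10], [-12, 17], [-6, 27]]
A^2B = [[-12, -20], [-12, 91], [0, 111]]
Controllability matrix C = [B  AB  A^2B] = [[-3, -5, -6, -10, -12, -20], [-8, -1, -12, 17, -12, 91], [-5, 4, -6, 27, 0, 111]]
The rows r1, r2, r3 of C are linearly dependent: r1 - r2 + r3 = 0 (check each entry), so rank(C) ≤ 2.
The 2×2 minor from rows 1, 2, columns 1, 2 is (-3)·(-1) - (-5)·(-8) = 3 - 40 = -37 ≠ 0, so rank(C) = 2.
rank(C) = 2 < n = 3, so the pair (A, B) is not completely controllable.

2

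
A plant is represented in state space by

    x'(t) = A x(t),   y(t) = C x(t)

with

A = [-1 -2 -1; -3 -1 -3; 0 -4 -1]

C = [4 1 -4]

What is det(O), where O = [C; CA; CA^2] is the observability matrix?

25

CA = [[-7, 7, -3]]
CA^2 = [[-14, 19, -11]]
Observability matrix O = [C; CA; CA^2] = [[4, 1, -4], [-7, 7, -3], [-14, 19, -11]]
Expanding along the first row, det(O) = 4·(7·(-11) - (-3)·19) - 1·((-7)·(-11) - (-3)·(-14)) + (-4)·((-7)·19 - 7·(-14)) = 4·(-20) - 1·35 + (-4)·(-35) = 25
Since det(O) ≠ 0, rank(O) = 3 and the system is completely observable.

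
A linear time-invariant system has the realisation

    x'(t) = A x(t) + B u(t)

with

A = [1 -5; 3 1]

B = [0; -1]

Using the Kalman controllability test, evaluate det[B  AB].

5

AB = [[5], [-1]]
Controllability matrix C = [B  AB] = [[0, 5], [-1, -1]]
det(C) = 0·(-1) - 5·(-1) = 0 - (-5) = 5
Since det(C) ≠ 0, rank(C) = 2 and the system is completely controllable.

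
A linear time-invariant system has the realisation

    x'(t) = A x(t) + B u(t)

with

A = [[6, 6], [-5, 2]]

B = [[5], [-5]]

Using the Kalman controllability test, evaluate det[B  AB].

-175

AB = [[0], [-35]]
Controllability matrix C = [B  AB] = [[5, 0], [-5, -35]]
det(C) = 5·(-35) - 0·(-5) = -175 - 0 = -175
Since det(C) ≠ 0, rank(C) = 2 and the system is completely controllable.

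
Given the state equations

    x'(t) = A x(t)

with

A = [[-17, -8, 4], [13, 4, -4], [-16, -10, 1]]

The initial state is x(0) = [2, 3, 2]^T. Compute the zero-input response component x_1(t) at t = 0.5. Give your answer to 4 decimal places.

-2.6567

det(sI - A) = s^3 - (tr A)s^2 + (M11 + M22 + M33)s - det A, where Mii is the 2×2 principal minor of A obtained by deleting row i and column i.
tr A = (-17) + 4 + 1 = -12; M11 = 4·1 - (-4)·(-10) = 4 - 40 = -36; M22 = (-17)·1 - 4·(-16) = -17 - (-64) = 47; M33 = (-17)·4 - (-8)·13 = -68 - (-104) = 36; sum of minors = 47.
det A = (-17)·(4·1 - (-4)·(-10)) - (-8)·(13·1 - (-4)·(-16)) + 4·(13·(-10) - 4·(-16)) = (-17)·(-36) - (-8)·(-51) + 4·(-66) = -60.
So p(s) = det(sI - A) = s^3 + 12s^2 + 47s + 60.
Rational-root test: any integer root divides 60. Testing small divisors, s = -3 works: p(-3) = -27 + 108 + (-141) + 60 = 0, so (s + 3) is a factor.
Dividing, p(s) = (s + 3)(s^2 + 9s + 20).
Factor s^2 + 9s + 20: two numbers with sum -9 and product 20 are -4 and -5, so s^2 + 9s + 20 = (s + 4)(s + 5).
Hence p(s) = (s + 3) (s + 4) (s + 5), with roots -5, -4, -3.
The eigenvalues -5, -4, -3 are distinct and real, so A is diagonalisable and x(t) = e^{At} x(0) = V diag(e^{λ_i t}) V^{-1} x(0), where the columns of V are the eigenvectors.
λ = -5: A - (-5)I = [[-12, -8, 4], [13, 9, -4], [-16, -10, 6]]. v must be orthogonal to every row; (row 1) × (row 2) = [-4, 4, -4], so take v_1 = [1, -1, 1]^T.
λ = -4: A - (-4)I = [[-13, -8, 4], [13, 8, -4], [-16, -10, 5]]. v must be orthogonal to every row; (row 1) × (row 3) = [0, 1, 2], so take v_2 = [0, 1, 2]^T.
λ = -3: A - (-3)I = [[-14, -8, 4], [13, 7, -4], [-16, -10, 4]]. v must be orthogonal to every row; (row 1) × (row 2) = [4, -4, 6], so take v_3 = [2, -2, 3]^T.
V = [v_1 v_2 v_3] = [[1, 0, 2], [-1, 1, -2], [1, 2, 3]] has det V = 1, so V^{-1} = adj(V)/det V = [[7, 4, -2], [1, 1, 0], [-3, -2, 1]].
Modal coordinates z(0) = V^{-1} x(0): 7·2 + 4·3 + (-2)·2 = 22; 1·2 + 1·3 + 0·2 = 5; (-3)·2 + (-2)·3 + 1·2 = -10; so z(0) = [22, 5, -10]^T.
x_1(t) = Σ_i (v_i)_1 · z_i(0) · e^{λ_i t} (row 1 of V times the modal terms).
x_1(0.5) = 1·22·e^{-5·0.5} + 0·5·e^{-4·0.5} + 2·(-10)·e^{-3·0.5} = 22·0.082085 + 0·0.135335 + (-20)·0.223130 = -2.6567.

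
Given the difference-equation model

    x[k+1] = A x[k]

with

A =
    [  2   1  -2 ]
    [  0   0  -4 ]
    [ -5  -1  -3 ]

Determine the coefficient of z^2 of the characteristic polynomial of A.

1

Expand det(zI - A) for the 3×3 matrix.
p(z) = z^3 + z^2 - 20z - 12.
(Check: constant term = det(-A) = (-1)^3 det A = -12; coefficient of z^2 = -tr A = 1.)
The coefficient of z^2 is 1.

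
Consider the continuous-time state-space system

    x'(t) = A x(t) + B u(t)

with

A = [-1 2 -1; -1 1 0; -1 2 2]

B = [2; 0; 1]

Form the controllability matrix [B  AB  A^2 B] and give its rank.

AB = [[-3], [-2], [0]]
A^2B = [[-1], [1], [-1]]
Controllability matrix C = [B  AB  A^2B] = [[2, -3, -1], [0, -2, 1], [1, 0, -1]]
det(C) = 2·((-2)·(-1) - 1·0) - (-3)·(0·(-1) - 1·1) + (-1)·(0·0 - (-2)·1) = 2·2 - (-3)·(-1) + (-1)·2 = -1 ≠ 0, so rank(C) = 3.
rank(C) = 3 = n, so the pair (A, B) is completely controllable.

3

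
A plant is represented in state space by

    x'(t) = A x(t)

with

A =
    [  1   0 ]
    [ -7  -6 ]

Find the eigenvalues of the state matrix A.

det(sI - A) = s^2 - (tr A)s + det A, with tr A = 1 + (-6) = -5 and det A = 1·(-6) - 0·(-7) = -6 - 0 = -6.
So p(s) = det(sI - A) = s^2 + 5s - 6.
Factor s^2 + 5s - 6: two numbers with sum -5 and product -6 are 1 and -6, so s^2 + 5s - 6 = (s - 1)(s + 6).
Hence p(s) = (s - 1) (s + 6), with roots -6, 1.
At least one eigenvalue has non-negative real part, so the system is not asymptotically stable.

-6, 1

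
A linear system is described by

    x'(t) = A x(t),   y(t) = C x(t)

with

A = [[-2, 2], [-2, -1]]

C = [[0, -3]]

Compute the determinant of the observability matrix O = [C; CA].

CA = [[6, 3]]
Observability matrix O = [C; CA] = [[0, -3], [6, 3]]
det(O) = 0·3 - (-3)·6 = 0 - (-18) = 18
Since det(O) ≠ 0, rank(O) = 2 and the system is completely observable.

18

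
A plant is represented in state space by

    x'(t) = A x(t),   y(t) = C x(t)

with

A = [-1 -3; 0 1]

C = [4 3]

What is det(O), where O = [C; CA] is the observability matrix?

-24

CA = [[-4, -9]]
Observability matrix O = [C; CA] = [[4, 3], [-4, -9]]
det(O) = 4·(-9) - 3·(-4) = -36 - (-12) = -24
Since det(O) ≠ 0, rank(O) = 2 and the system is completely observable.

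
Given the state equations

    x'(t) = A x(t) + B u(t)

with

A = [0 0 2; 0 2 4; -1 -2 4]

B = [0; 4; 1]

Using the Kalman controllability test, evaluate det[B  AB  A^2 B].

AB = [[2], [12], [-4]]
A^2B = [[-8], [8], [-42]]
Controllability matrix C = [B  AB  A^2B] = [[0, 2, -8], [4, 12, 8], [1, -4, -42]]
Expanding along the first row, det(C) = 0·(12·(-42) - 8·(-4)) - 2·(4·(-42) - 8·1) + (-8)·(4·(-4) - 12·1) = 0·(-472) - 2·(-176) + (-8)·(-28) = 576
Since det(C) ≠ 0, rank(C) = 3 and the system is completely controllable.

576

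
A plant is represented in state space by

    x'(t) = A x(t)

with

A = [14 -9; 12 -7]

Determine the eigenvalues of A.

2, 5

det(sI - A) = s^2 - (tr A)s + det A, with tr A = 14 + (-7) = 7 and det A = 14·(-7) - (-9)·12 = -98 - (-108) = 10.
So p(s) = det(sI - A) = s^2 - 7s + 10.
Factor s^2 - 7s + 10: two numbers with sum 7 and product 10 are 5 and 2, so s^2 - 7s + 10 = (s - 5)(s - 2).
Hence p(s) = (s - 5) (s - 2), with roots 2, 5.
At least one eigenvalue has non-negative real part, so the system is not asymptotically stable.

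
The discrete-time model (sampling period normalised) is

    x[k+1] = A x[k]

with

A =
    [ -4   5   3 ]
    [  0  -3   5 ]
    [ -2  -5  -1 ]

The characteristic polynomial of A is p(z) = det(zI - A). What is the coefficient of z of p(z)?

Expand det(zI - A) for the 3×3 matrix.
p(z) = z^3 + 8z^2 + 50z + 180.
(Check: constant term = det(-A) = (-1)^3 det A = 180; coefficient of z^2 = -tr A = 8.)
The coefficient of z is 50.

50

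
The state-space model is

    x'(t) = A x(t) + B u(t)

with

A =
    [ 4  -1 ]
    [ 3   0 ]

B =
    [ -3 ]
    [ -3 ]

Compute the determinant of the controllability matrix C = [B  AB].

AB = [[-9], [-9]]
Controllability matrix C = [B  AB] = [[-3, -9], [-3, -9]]
det(C) = (-3)·(-9) - (-9)·(-3) = 27 - 27 = 0
Since det(C) = 0, rank(C) < 2 and the system is not completely controllable.

0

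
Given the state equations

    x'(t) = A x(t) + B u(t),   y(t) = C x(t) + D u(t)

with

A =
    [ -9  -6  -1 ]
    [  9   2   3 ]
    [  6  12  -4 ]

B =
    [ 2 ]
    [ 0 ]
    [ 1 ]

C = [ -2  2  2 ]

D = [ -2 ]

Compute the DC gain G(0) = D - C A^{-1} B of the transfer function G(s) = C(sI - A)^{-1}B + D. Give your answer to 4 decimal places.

G(0) = C(-A)^{-1}B + D = -C A^{-1} B + D.
det A = -24, so A^{-1} = (1/-24)·adj(A) = [[11/6, 3/2, 2/3], [-9/4, -7/4, -3/4], [-4, -3, -3/2]]
A^{-1} B = [13/3, -21/4, -19/2]^T
C A^{-1} B = -229/6
G(0) = D - C A^{-1} B = -2 - (-229/6) = 217/6 ≈ 36.1667

36.1667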